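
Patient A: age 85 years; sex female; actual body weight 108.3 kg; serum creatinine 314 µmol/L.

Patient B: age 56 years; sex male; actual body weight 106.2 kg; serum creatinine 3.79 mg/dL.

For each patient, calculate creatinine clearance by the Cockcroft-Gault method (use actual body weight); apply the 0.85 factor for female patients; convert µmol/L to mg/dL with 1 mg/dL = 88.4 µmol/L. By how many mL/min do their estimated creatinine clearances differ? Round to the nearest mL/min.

Patient A: SCr = 314 / 88.4 = 3.552 mg/dL
Patient A: CrCl = (140 − 85) × 108.3 / (72 × 3.552) × 0.85 = 5956.5 / 255.74 × 0.85 ≈ 19.8 mL/min
Patient B: CrCl = (140 − 56) × 106.2 / (72 × 3.79) = 8920.8 / 272.88 ≈ 32.7 mL/min
|19.8 − 32.7| = 12.9 mL/min

13 mL/min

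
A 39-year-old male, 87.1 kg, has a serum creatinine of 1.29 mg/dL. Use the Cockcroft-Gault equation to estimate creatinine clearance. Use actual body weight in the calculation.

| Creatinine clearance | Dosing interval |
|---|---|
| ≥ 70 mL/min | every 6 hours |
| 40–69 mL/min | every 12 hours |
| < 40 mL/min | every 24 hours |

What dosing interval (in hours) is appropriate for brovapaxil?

CrCl = (140 − 39) × 87.1 / (72 × 1.29) = 8797.1 / 92.88 ≈ 94.7 mL/min
CrCl ≈ 95 mL/min → bracket ≥ 70 mL/min → every 6 hours.

every 6 hours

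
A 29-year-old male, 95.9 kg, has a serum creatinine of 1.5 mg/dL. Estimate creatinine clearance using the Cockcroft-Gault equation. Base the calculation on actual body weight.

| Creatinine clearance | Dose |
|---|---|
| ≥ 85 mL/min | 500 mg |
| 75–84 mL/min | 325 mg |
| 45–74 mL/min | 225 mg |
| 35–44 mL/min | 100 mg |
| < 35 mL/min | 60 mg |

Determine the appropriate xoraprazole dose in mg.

CrCl = (140 − 29) × 95.9 / (72 × 1.5) = 10644.9 / 108.00 ≈ 98.6 mL/min
CrCl ≈ 99 mL/min → bracket ≥ 85 mL/min.
Dose for this bracket: 500 mg.

500 mg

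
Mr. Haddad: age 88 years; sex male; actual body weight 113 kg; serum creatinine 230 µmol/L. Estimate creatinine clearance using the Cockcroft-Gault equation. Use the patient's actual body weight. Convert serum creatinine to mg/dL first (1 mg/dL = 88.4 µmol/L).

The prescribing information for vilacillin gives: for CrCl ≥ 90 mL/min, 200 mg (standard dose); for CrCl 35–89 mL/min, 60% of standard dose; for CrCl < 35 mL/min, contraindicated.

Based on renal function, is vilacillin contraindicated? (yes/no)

SCr = 230 / 88.4 = 2.602 mg/dL
CrCl = (140 − 88) × 113 / (72 × 2.602) = 5876.0 / 187.34 ≈ 31.4 mL/min
CrCl ≈ 31 mL/min, which is < 35 mL/min.

yes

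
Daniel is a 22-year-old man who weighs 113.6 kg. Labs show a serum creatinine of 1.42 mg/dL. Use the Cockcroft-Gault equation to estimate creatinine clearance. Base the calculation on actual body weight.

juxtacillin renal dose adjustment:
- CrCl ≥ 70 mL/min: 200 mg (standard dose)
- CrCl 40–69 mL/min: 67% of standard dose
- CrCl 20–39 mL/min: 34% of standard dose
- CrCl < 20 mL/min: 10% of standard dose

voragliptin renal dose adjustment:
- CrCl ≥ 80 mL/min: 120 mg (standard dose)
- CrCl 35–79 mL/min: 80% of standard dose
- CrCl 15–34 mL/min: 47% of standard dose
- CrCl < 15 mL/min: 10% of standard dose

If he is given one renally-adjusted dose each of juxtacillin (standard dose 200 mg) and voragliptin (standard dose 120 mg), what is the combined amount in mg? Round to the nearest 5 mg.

CrCl = (140 − 22) × 113.6 / (72 × 1.42) = 13404.8 / 102.24 ≈ 131.1 mL/min
CrCl ≈ 131 mL/min.
juxtacillin: ≥ 70 mL/min → 100% of 200 mg = 200 mg.
voragliptin: ≥ 80 mL/min → 100% of 120 mg = 120 mg.
Total = 200 + 120 = 320 mg.

320 mg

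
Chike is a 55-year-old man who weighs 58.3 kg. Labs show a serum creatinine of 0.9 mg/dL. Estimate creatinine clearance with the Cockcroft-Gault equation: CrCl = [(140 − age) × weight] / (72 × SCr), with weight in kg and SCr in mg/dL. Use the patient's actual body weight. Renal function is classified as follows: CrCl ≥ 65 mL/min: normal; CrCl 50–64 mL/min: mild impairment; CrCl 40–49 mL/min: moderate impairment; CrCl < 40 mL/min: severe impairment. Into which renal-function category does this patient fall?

normal

CrCl = (140 − 55) × 58.3 / (72 × 0.9) = 4955.5 / 64.80 ≈ 76.5 mL/min
76 mL/min falls in the 'normal' range.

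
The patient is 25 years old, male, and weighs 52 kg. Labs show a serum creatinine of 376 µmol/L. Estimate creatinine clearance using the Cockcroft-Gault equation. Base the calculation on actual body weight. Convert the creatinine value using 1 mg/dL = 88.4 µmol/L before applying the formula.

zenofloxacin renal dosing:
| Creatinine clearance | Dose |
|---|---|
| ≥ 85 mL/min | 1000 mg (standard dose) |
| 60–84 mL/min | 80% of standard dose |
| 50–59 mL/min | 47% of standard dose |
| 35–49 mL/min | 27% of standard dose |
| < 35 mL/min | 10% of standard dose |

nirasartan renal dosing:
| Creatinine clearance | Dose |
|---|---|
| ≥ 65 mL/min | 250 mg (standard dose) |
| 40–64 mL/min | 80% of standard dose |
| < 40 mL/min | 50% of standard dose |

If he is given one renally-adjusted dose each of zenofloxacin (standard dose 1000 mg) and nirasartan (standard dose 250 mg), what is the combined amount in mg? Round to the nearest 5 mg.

225 mg

SCr = 376 / 88.4 = 4.253 mg/dL
CrCl = (140 − 25) × 52 / (72 × 4.253) = 5980.0 / 306.22 ≈ 19.5 mL/min
CrCl ≈ 20 mL/min.
zenofloxacin: < 35 mL/min → 10% of 1000 mg = 100 mg.
nirasartan: < 40 mL/min → 50% of 250 mg = 125 mg.
Total = 100 + 125 = 225 mg.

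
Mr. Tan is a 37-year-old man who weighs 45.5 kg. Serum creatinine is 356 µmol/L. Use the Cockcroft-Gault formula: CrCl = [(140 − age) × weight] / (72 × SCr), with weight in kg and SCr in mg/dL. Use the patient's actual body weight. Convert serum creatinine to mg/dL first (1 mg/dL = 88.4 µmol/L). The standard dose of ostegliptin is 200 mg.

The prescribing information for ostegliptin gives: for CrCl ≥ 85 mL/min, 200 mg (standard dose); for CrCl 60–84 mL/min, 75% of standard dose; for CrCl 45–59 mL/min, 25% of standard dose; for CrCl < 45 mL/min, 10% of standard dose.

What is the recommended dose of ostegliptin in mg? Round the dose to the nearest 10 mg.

20 mg

SCr = 356 / 88.4 = 4.027 mg/dL
CrCl = (140 − 37) × 45.5 / (72 × 4.027) = 4686.5 / 289.94 ≈ 16.2 mL/min
CrCl ≈ 16 mL/min → bracket < 45 mL/min.
10% of 200 mg = 20 mg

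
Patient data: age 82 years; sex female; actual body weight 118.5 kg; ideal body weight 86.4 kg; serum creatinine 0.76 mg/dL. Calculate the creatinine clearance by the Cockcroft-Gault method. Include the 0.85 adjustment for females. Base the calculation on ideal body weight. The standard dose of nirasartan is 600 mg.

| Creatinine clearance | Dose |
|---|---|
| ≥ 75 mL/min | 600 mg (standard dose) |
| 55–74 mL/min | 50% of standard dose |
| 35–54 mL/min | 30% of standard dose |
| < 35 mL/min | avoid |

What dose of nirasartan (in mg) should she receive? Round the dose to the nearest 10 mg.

CrCl = (140 − 82) × 86.4 / (72 × 0.76) × 0.85 = 5011.2 / 54.72 × 0.85 ≈ 77.8 mL/min
CrCl ≈ 78 mL/min → bracket ≥ 75 mL/min.
100% of 600 mg = 600 mg

600 mg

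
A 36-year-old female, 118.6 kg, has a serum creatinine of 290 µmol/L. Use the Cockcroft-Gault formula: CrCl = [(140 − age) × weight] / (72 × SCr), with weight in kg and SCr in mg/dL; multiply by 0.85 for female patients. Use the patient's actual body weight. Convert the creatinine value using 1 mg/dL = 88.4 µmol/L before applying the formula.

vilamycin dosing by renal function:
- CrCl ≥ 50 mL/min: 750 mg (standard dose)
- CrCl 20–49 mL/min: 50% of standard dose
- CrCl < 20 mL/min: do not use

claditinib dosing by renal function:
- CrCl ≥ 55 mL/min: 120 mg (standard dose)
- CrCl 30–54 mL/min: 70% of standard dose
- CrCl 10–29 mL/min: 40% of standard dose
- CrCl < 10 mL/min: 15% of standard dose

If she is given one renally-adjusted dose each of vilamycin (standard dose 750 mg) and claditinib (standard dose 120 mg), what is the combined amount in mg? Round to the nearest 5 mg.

SCr = 290 / 88.4 = 3.281 mg/dL
CrCl = (140 − 36) × 118.6 / (72 × 3.281) × 0.85 = 12334.4 / 236.23 × 0.85 ≈ 44.4 mL/min
CrCl ≈ 44 mL/min.
vilamycin: 20–49 mL/min → 50% of 750 mg = 375 mg.
claditinib: 30–54 mL/min → 70% of 120 mg = 84 mg.
Total = 375 + 84 = 459 mg.

460 mg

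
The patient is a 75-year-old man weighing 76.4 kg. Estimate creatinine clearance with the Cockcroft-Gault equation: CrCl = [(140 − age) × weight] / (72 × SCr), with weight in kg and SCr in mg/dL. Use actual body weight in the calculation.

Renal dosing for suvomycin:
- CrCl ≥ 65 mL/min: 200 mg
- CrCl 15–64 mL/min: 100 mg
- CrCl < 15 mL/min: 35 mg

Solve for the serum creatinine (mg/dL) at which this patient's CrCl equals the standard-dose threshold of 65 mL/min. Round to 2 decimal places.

1.06 mg/dL

Standard dose requires CrCl ≥ 65 mL/min.
Set (140 − 75) × 76.4 / (72 × SCr) = 65
SCr = (140 − 75) × 76.4 / (72 × 65) = 1.061 mg/dL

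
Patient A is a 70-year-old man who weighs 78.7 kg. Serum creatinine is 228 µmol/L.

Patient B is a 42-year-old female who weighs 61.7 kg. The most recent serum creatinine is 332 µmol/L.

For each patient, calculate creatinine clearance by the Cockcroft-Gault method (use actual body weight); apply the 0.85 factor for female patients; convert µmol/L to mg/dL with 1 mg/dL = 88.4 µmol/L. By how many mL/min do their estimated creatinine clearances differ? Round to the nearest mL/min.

11 mL/min

Patient A: SCr = 228 / 88.4 = 2.579 mg/dL
Patient A: CrCl = (140 − 70) × 78.7 / (72 × 2.579) = 5509.0 / 185.69 ≈ 29.7 mL/min
Patient B: SCr = 332 / 88.4 = 3.756 mg/dL
Patient B: CrCl = (140 − 42) × 61.7 / (72 × 3.756) × 0.85 = 6046.6 / 270.43 × 0.85 ≈ 19.0 mL/min
|29.7 − 19.0| = 10.7 mL/min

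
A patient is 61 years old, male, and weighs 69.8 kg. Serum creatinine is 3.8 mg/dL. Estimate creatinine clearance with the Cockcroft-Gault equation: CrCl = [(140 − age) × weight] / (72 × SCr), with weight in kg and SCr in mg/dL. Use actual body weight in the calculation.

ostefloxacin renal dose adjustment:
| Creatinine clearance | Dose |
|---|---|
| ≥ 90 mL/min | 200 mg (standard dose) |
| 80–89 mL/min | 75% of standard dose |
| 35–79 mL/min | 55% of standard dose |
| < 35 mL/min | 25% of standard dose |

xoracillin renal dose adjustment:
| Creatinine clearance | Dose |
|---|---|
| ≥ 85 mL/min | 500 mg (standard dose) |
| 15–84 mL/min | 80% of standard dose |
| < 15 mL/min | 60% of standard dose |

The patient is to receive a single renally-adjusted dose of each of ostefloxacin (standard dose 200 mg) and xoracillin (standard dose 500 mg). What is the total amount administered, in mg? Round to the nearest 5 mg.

450 mg

CrCl = (140 − 61) × 69.8 / (72 × 3.8) = 5514.2 / 273.60 ≈ 20.2 mL/min
CrCl ≈ 20 mL/min.
ostefloxacin: < 35 mL/min → 25% of 200 mg = 50 mg.
xoracillin: 15–84 mL/min → 80% of 500 mg = 400 mg.
Total = 50 + 400 = 450 mg.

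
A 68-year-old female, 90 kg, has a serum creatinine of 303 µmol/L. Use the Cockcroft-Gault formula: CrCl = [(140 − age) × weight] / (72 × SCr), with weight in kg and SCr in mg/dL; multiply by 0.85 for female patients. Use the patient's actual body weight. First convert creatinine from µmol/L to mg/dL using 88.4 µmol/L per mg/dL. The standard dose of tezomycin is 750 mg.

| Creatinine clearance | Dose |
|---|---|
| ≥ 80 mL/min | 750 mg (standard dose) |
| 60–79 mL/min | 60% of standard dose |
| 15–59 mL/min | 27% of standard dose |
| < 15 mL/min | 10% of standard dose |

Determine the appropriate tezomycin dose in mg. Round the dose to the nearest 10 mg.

200 mg

SCr = 303 / 88.4 = 3.428 mg/dL
CrCl = (140 − 68) × 90 / (72 × 3.428) × 0.85 = 6480.0 / 246.82 × 0.85 ≈ 22.3 mL/min
CrCl ≈ 22 mL/min → bracket 15–59 mL/min.
27% of 750 mg = 202.5 mg → 200 mg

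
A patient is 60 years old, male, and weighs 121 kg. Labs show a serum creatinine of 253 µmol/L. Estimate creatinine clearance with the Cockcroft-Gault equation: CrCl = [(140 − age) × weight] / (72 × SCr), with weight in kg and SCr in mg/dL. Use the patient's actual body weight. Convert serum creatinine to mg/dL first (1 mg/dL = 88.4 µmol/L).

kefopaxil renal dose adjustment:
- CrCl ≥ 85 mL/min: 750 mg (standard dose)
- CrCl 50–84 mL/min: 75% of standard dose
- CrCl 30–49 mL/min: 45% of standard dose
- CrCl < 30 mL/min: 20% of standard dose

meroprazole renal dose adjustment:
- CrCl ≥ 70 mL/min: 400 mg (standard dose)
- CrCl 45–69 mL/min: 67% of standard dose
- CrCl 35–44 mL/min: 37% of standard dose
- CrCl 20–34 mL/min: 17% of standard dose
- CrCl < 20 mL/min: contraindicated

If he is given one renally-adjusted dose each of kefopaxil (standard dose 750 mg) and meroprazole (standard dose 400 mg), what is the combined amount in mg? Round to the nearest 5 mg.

605 mg

SCr = 253 / 88.4 = 2.862 mg/dL
CrCl = (140 − 60) × 121 / (72 × 2.862) = 9680.0 / 206.06 ≈ 47.0 mL/min
CrCl ≈ 47 mL/min.
kefopaxil: 30–49 mL/min → 45% of 750 mg = 337.5 mg.
meroprazole: 45–69 mL/min → 67% of 400 mg = 268 mg.
Total = 337.5 + 268 = 605.5 mg.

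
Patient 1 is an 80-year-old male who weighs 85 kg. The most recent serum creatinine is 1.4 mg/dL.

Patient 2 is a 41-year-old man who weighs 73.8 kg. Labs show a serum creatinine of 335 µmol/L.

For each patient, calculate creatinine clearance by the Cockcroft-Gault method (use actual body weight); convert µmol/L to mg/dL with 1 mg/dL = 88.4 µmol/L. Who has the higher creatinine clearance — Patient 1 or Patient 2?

Patient 1: CrCl = (140 − 80) × 85 / (72 × 1.4) = 5100.0 / 100.80 ≈ 50.6 mL/min
Patient 2: SCr = 335 / 88.4 = 3.79 mg/dL
Patient 2: CrCl = (140 − 41) × 73.8 / (72 × 3.79) = 7306.2 / 272.88 ≈ 26.8 mL/min
50.6 vs 26.8 mL/min → Patient 1 is higher.

Patient 1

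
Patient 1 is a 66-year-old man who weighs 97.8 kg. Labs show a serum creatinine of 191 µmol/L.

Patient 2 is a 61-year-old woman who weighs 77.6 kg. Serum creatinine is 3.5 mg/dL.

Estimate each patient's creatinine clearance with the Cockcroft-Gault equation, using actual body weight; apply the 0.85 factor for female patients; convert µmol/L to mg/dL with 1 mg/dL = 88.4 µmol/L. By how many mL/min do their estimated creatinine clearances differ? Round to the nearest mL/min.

26 mL/min

Patient 1: SCr = 191 / 88.4 = 2.161 mg/dL
Patient 1: CrCl = (140 − 66) × 97.8 / (72 × 2.161) = 7237.2 / 155.59 ≈ 46.5 mL/min
Patient 2: CrCl = (140 − 61) × 77.6 / (72 × 3.5) × 0.85 = 6130.4 / 252.00 × 0.85 ≈ 20.7 mL/min
|46.5 − 20.7| = 25.8 mL/min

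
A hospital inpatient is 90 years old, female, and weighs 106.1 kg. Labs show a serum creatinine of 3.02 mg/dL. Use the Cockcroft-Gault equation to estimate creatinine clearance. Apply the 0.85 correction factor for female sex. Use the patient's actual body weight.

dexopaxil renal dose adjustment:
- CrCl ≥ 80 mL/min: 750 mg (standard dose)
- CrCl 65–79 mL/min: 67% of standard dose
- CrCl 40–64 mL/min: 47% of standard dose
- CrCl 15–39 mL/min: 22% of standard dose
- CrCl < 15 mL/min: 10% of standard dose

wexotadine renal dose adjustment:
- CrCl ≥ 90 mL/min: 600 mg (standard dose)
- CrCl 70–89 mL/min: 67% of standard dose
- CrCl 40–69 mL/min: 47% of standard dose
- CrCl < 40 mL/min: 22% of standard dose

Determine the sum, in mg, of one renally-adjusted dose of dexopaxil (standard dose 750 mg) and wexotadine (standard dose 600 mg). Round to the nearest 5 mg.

CrCl = (140 − 90) × 106.1 / (72 × 3.02) × 0.85 = 5305.0 / 217.44 × 0.85 ≈ 20.7 mL/min
CrCl ≈ 21 mL/min.
dexopaxil: 15–39 mL/min → 22% of 750 mg = 165 mg.
wexotadine: < 40 mL/min → 22% of 600 mg = 132 mg.
Total = 165 + 132 = 297 mg.

295 mg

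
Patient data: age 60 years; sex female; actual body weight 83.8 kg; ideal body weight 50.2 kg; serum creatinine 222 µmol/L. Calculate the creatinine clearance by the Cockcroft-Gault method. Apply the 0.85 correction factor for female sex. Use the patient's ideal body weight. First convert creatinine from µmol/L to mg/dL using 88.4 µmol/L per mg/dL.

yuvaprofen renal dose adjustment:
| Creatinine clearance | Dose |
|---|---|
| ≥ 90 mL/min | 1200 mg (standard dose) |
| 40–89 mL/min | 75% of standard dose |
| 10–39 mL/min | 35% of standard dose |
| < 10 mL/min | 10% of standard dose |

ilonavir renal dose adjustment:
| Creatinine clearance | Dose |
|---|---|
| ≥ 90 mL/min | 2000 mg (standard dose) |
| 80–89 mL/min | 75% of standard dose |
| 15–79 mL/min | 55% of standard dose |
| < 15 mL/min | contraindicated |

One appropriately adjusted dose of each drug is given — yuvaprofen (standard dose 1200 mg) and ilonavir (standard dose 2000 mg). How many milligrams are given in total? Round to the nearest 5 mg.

SCr = 222 / 88.4 = 2.511 mg/dL
CrCl = (140 − 60) × 50.2 / (72 × 2.511) × 0.85 = 4016.0 / 180.79 × 0.85 ≈ 18.9 mL/min
CrCl ≈ 19 mL/min.
yuvaprofen: 10–39 mL/min → 35% of 1200 mg = 420 mg.
ilonavir: 15–79 mL/min → 55% of 2000 mg = 1100 mg.
Total = 420 + 1100 = 1520 mg.

1520 mg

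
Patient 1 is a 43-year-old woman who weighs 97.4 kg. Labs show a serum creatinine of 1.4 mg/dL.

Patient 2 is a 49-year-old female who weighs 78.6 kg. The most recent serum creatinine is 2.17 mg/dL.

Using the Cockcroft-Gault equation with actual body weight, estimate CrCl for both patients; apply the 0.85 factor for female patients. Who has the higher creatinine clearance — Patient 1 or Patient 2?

Patient 1: CrCl = (140 − 43) × 97.4 / (72 × 1.4) × 0.85 = 9447.8 / 100.80 × 0.85 ≈ 79.7 mL/min
Patient 2: CrCl = (140 − 49) × 78.6 / (72 × 2.17) × 0.85 = 7152.6 / 156.24 × 0.85 ≈ 38.9 mL/min
79.7 vs 38.9 mL/min → Patient 1 is higher.

Patient 1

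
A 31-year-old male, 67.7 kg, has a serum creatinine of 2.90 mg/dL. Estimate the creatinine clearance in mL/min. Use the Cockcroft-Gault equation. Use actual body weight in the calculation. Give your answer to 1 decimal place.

CrCl = (140 − 31) × 67.7 / (72 × 2.9) = 7379.3 / 208.80 ≈ 35.3 mL/min

35.3 mL/min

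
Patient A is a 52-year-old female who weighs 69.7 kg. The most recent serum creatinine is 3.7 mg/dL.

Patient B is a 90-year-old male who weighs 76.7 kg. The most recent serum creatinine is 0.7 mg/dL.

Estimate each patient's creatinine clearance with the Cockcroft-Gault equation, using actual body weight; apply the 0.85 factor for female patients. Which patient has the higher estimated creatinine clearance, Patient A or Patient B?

Patient A: CrCl = (140 − 52) × 69.7 / (72 × 3.7) × 0.85 = 6133.6 / 266.40 × 0.85 ≈ 19.6 mL/min
Patient B: CrCl = (140 − 90) × 76.7 / (72 × 0.7) = 3835.0 / 50.40 ≈ 76.1 mL/min
19.6 vs 76.1 mL/min → Patient B is higher.

Patient B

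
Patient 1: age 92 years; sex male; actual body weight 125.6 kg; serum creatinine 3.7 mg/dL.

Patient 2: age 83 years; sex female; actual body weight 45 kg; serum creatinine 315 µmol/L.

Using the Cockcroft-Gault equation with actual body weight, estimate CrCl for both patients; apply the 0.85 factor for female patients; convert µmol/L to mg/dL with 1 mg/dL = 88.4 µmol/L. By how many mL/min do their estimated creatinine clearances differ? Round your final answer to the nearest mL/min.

14 mL/min

Patient 1: CrCl = (140 − 92) × 125.6 / (72 × 3.7) = 6028.8 / 266.40 ≈ 22.6 mL/min
Patient 2: SCr = 315 / 88.4 = 3.563 mg/dL
Patient 2: CrCl = (140 − 83) × 45 / (72 × 3.563) × 0.85 = 2565.0 / 256.54 × 0.85 ≈ 8.5 mL/min
|22.6 − 8.5| = 14.1 mL/min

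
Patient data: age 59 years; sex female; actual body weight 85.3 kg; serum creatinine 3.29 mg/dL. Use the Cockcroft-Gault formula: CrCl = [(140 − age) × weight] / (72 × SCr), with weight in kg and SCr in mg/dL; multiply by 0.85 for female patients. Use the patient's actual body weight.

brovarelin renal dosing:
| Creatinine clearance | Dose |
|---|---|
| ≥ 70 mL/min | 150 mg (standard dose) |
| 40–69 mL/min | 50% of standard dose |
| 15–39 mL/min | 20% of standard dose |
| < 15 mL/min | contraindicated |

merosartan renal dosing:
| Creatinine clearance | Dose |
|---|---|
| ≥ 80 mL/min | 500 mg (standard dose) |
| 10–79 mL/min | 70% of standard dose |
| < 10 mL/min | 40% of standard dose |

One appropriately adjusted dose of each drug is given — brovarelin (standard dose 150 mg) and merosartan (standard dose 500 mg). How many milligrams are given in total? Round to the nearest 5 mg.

380 mg

CrCl = (140 − 59) × 85.3 / (72 × 3.29) × 0.85 = 6909.3 / 236.88 × 0.85 ≈ 24.8 mL/min
CrCl ≈ 25 mL/min.
brovarelin: 15–39 mL/min → 20% of 150 mg = 30 mg.
merosartan: 10–79 mL/min → 70% of 500 mg = 350 mg.
Total = 30 + 350 = 380 mg.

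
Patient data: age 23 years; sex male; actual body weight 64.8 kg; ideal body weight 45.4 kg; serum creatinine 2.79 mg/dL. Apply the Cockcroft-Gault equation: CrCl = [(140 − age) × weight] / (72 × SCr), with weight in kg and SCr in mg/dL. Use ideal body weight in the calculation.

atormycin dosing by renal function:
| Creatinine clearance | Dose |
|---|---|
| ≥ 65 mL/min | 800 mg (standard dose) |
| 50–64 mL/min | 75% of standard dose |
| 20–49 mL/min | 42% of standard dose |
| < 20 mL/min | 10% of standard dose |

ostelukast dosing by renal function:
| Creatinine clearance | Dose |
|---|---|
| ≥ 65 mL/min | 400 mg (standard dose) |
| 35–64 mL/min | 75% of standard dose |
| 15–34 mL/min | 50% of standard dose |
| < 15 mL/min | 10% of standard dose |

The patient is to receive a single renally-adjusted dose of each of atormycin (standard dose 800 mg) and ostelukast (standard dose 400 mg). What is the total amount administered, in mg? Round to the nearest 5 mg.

CrCl = (140 − 23) × 45.4 / (72 × 2.79) = 5311.8 / 200.88 ≈ 26.4 mL/min
CrCl ≈ 26 mL/min.
atormycin: 20–49 mL/min → 42% of 800 mg = 336 mg.
ostelukast: 15–34 mL/min → 50% of 400 mg = 200 mg.
Total = 336 + 200 = 536 mg.

535 mg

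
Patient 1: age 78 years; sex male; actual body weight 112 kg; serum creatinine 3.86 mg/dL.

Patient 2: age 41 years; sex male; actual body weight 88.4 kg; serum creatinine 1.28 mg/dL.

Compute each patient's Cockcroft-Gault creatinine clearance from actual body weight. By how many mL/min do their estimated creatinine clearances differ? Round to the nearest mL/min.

Patient 1: CrCl = (140 − 78) × 112 / (72 × 3.86) = 6944.0 / 277.92 ≈ 25.0 mL/min
Patient 2: CrCl = (140 − 41) × 88.4 / (72 × 1.28) = 8751.6 / 92.16 ≈ 95.0 mL/min
|25.0 − 95.0| = 70.0 mL/min

70 mL/min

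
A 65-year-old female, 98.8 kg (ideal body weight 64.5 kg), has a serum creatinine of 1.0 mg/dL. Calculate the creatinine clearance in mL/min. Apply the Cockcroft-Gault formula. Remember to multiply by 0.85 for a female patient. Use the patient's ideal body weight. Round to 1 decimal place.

CrCl = (140 − 65) × 64.5 / (72 × 1) × 0.85 = 4837.5 / 72.00 × 0.85 ≈ 57.1 mL/min

57.1 mL/min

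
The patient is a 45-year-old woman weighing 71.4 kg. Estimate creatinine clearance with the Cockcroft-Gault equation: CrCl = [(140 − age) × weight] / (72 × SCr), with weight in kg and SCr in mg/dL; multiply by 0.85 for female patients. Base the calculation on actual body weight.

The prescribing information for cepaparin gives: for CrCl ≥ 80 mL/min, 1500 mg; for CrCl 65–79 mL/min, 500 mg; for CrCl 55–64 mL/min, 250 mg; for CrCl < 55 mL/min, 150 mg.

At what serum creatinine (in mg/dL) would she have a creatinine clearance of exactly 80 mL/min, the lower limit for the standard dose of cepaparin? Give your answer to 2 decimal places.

1.00 mg/dL

Standard dose requires CrCl ≥ 80 mL/min.
Set (140 − 45) × 71.4 × 0.85 / (72 × SCr) = 80
SCr = (140 − 45) × 71.4 × 0.85 / (72 × 80) = 1.001 mg/dL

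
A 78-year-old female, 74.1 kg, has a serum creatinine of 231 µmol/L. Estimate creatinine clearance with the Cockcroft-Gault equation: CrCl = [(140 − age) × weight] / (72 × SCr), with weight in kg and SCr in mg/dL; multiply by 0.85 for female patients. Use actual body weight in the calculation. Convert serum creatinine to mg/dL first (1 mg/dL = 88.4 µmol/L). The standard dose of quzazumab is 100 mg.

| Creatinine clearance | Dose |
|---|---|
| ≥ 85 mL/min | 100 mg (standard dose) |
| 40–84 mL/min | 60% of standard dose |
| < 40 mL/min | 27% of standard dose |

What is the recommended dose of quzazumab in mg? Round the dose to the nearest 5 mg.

SCr = 231 / 88.4 = 2.613 mg/dL
CrCl = (140 − 78) × 74.1 / (72 × 2.613) × 0.85 = 4594.2 / 188.14 × 0.85 ≈ 20.8 mL/min
CrCl ≈ 21 mL/min → bracket < 40 mL/min.
27% of 100 mg = 27 mg → 25 mg

25 mg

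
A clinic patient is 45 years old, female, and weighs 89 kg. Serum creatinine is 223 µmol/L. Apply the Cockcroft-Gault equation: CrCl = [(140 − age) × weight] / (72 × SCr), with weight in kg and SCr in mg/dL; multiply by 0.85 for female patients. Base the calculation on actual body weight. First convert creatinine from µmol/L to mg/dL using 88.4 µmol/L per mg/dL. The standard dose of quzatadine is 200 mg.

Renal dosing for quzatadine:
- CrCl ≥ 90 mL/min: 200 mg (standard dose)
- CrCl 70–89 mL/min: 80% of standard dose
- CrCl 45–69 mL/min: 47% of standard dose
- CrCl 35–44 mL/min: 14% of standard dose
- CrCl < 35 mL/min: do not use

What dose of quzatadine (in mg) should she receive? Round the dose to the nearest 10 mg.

SCr = 223 / 88.4 = 2.523 mg/dL
CrCl = (140 − 45) × 89 / (72 × 2.523) × 0.85 = 8455.0 / 181.66 × 0.85 ≈ 39.6 mL/min
CrCl ≈ 40 mL/min → bracket 35–44 mL/min.
14% of 200 mg = 28 mg → 30 mg

30 mg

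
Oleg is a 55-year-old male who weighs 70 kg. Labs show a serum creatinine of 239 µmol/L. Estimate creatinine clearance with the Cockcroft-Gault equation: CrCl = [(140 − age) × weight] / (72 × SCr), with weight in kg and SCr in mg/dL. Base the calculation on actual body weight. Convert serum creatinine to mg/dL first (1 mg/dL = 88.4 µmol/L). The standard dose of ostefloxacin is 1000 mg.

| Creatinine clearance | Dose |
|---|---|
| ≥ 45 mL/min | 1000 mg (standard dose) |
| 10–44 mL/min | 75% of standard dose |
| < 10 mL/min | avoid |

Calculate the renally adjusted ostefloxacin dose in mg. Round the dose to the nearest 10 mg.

750 mg

SCr = 239 / 88.4 = 2.704 mg/dL
CrCl = (140 − 55) × 70 / (72 × 2.704) = 5950.0 / 194.69 ≈ 30.6 mL/min
CrCl ≈ 31 mL/min → bracket 10–44 mL/min.
75% of 1000 mg = 750 mg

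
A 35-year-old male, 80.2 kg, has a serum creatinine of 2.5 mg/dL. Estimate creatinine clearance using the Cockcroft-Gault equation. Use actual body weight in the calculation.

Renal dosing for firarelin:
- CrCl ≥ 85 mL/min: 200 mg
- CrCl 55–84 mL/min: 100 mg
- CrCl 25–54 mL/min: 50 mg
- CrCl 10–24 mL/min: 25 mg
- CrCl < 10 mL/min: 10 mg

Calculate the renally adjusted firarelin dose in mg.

CrCl = (140 − 35) × 80.2 / (72 × 2.5) = 8421.0 / 180.00 ≈ 46.8 mL/min
CrCl ≈ 47 mL/min → bracket 25–54 mL/min.
Dose for this bracket: 50 mg.

50 mg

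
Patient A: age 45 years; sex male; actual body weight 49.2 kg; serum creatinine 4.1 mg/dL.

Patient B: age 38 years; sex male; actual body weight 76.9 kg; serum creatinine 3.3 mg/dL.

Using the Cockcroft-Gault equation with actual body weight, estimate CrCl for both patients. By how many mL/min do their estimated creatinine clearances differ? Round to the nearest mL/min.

Patient A: CrCl = (140 − 45) × 49.2 / (72 × 4.1) = 4674.0 / 295.20 ≈ 15.8 mL/min
Patient B: CrCl = (140 − 38) × 76.9 / (72 × 3.3) = 7843.8 / 237.60 ≈ 33.0 mL/min
|15.8 − 33.0| = 17.2 mL/min

17 mL/min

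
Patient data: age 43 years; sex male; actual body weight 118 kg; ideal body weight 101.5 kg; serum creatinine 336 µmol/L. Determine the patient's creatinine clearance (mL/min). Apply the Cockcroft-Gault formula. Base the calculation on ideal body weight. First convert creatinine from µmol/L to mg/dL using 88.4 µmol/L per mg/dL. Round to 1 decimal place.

SCr = 336 / 88.4 = 3.801 mg/dL
CrCl = (140 − 43) × 101.5 / (72 × 3.801) = 9845.5 / 273.67 ≈ 36.0 mL/min

36.0 mL/min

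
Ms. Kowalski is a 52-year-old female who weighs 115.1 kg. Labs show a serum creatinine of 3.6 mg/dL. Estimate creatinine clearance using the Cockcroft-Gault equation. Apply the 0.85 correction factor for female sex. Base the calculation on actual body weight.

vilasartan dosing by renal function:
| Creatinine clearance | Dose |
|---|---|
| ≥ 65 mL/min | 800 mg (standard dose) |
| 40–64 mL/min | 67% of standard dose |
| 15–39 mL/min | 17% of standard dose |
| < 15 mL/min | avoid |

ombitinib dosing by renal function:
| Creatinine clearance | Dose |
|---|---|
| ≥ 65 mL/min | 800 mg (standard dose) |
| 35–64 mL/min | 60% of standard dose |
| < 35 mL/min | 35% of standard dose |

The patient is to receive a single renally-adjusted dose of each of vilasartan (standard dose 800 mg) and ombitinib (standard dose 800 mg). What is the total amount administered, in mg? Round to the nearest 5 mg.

CrCl = (140 − 52) × 115.1 / (72 × 3.6) × 0.85 = 10128.8 / 259.20 × 0.85 ≈ 33.2 mL/min
CrCl ≈ 33 mL/min.
vilasartan: 15–39 mL/min → 17% of 800 mg = 136 mg.
ombitinib: < 35 mL/min → 35% of 800 mg = 280 mg.
Total = 136 + 280 = 416 mg.

415 mg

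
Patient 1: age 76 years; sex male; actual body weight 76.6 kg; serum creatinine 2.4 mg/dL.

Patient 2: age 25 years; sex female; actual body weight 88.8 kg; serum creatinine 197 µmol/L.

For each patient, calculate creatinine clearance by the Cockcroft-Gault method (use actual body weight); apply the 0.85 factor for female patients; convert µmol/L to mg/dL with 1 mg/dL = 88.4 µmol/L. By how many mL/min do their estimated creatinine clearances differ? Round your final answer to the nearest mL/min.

Patient 1: CrCl = (140 − 76) × 76.6 / (72 × 2.4) = 4902.4 / 172.80 ≈ 28.4 mL/min
Patient 2: SCr = 197 / 88.4 = 2.229 mg/dL
Patient 2: CrCl = (140 − 25) × 88.8 / (72 × 2.229) × 0.85 = 10212.0 / 160.49 × 0.85 ≈ 54.1 mL/min
|28.4 − 54.1| = 25.7 mL/min

26 mL/min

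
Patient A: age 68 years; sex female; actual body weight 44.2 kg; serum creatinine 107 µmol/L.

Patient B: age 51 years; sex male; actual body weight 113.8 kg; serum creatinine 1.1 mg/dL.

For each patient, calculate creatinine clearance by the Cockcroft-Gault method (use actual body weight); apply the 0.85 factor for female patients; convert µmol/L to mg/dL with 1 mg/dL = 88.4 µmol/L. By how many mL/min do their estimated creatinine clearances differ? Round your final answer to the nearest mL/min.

97 mL/min

Patient A: SCr = 107 / 88.4 = 1.21 mg/dL
Patient A: CrCl = (140 − 68) × 44.2 / (72 × 1.21) × 0.85 = 3182.4 / 87.12 × 0.85 ≈ 31.0 mL/min
Patient B: CrCl = (140 − 51) × 113.8 / (72 × 1.1) = 10128.2 / 79.20 ≈ 127.9 mL/min
|31.0 − 127.9| = 96.9 mL/min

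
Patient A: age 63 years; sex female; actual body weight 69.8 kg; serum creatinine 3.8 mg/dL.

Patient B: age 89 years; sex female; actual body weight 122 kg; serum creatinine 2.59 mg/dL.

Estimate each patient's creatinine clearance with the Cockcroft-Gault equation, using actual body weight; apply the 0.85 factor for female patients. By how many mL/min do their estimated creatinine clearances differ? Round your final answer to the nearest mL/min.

Patient A: CrCl = (140 − 63) × 69.8 / (72 × 3.8) × 0.85 = 5374.6 / 273.60 × 0.85 ≈ 16.7 mL/min
Patient B: CrCl = (140 − 89) × 122 / (72 × 2.59) × 0.85 = 6222.0 / 186.48 × 0.85 ≈ 28.4 mL/min
|16.7 − 28.4| = 11.7 mL/min

12 mL/min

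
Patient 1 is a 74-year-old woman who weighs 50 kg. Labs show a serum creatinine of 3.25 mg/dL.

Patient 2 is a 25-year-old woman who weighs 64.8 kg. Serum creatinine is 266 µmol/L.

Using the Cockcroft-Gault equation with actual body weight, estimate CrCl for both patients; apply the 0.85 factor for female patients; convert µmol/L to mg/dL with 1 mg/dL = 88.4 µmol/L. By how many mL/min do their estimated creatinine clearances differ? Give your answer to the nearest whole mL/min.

Patient 1: CrCl = (140 − 74) × 50 / (72 × 3.25) × 0.85 = 3300.0 / 234.00 × 0.85 ≈ 12.0 mL/min
Patient 2: SCr = 266 / 88.4 = 3.009 mg/dL
Patient 2: CrCl = (140 − 25) × 64.8 / (72 × 3.009) × 0.85 = 7452.0 / 216.65 × 0.85 ≈ 29.2 mL/min
|12.0 − 29.2| = 17.2 mL/min

17 mL/min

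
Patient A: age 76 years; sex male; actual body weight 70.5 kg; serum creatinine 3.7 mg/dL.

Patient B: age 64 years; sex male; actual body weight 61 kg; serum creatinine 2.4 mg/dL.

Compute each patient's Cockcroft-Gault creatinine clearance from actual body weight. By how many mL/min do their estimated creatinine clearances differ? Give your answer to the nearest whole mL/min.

Patient A: CrCl = (140 − 76) × 70.5 / (72 × 3.7) = 4512.0 / 266.40 ≈ 16.9 mL/min
Patient B: CrCl = (140 − 64) × 61 / (72 × 2.4) = 4636.0 / 172.80 ≈ 26.8 mL/min
|16.9 − 26.8| = 9.9 mL/min

10 mL/min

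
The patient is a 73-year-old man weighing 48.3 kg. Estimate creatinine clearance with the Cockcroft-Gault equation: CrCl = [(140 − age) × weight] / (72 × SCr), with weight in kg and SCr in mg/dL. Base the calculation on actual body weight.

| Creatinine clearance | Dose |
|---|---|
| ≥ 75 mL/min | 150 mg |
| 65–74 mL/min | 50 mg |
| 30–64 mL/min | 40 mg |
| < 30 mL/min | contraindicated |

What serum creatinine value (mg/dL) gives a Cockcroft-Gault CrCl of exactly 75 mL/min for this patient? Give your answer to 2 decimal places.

0.60 mg/dL

Standard dose requires CrCl ≥ 75 mL/min.
Set (140 − 73) × 48.3 / (72 × SCr) = 75
SCr = (140 − 73) × 48.3 / (72 × 75) = 0.599 mg/dL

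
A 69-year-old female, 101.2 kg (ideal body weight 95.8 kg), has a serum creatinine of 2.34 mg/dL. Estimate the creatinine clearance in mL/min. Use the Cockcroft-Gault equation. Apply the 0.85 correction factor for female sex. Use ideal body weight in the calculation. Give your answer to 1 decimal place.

34.3 mL/min

CrCl = (140 − 69) × 95.8 / (72 × 2.34) × 0.85 = 6801.8 / 168.48 × 0.85 ≈ 34.3 mL/min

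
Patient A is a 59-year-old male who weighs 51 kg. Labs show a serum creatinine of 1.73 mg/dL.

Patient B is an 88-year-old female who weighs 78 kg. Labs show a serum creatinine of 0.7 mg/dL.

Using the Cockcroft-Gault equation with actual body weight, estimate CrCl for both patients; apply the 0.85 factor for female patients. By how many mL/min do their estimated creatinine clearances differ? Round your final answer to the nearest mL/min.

35 mL/min

Patient A: CrCl = (140 − 59) × 51 / (72 × 1.73) = 4131.0 / 124.56 ≈ 33.2 mL/min
Patient B: CrCl = (140 − 88) × 78 / (72 × 0.7) × 0.85 = 4056.0 / 50.40 × 0.85 ≈ 68.4 mL/min
|33.2 − 68.4| = 35.2 mL/min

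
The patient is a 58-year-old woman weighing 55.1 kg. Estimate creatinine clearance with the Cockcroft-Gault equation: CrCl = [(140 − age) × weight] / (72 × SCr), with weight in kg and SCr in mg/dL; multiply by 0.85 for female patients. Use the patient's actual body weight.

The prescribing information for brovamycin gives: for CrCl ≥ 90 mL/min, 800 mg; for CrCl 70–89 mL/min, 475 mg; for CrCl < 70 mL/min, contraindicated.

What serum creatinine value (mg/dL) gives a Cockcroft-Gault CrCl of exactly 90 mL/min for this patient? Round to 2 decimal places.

0.59 mg/dL

Standard dose requires CrCl ≥ 90 mL/min.
Set (140 − 58) × 55.1 × 0.85 / (72 × SCr) = 90
SCr = (140 − 58) × 55.1 × 0.85 / (72 × 90) = 0.593 mg/dL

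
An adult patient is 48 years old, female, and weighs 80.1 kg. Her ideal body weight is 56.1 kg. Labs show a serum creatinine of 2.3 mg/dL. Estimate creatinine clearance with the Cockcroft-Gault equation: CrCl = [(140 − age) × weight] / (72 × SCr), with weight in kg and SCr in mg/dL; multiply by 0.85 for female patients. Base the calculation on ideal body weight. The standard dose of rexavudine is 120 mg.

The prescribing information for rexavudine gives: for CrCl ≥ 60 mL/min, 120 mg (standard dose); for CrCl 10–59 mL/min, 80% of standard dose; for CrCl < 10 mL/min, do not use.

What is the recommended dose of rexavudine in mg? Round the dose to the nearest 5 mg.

CrCl = (140 − 48) × 56.1 / (72 × 2.3) × 0.85 = 5161.2 / 165.60 × 0.85 ≈ 26.5 mL/min
CrCl ≈ 26 mL/min → bracket 10–59 mL/min.
80% of 120 mg = 96 mg → 95 mg

95 mg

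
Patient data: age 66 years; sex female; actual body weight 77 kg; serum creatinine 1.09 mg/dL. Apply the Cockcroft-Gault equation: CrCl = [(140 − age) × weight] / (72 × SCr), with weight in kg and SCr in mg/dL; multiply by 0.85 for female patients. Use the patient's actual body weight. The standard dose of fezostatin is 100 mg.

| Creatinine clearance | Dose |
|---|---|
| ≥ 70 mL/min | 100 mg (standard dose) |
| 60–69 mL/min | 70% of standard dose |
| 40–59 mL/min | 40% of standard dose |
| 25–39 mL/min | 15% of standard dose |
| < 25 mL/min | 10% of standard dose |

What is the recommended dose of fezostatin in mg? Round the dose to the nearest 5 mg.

70 mg

CrCl = (140 − 66) × 77 / (72 × 1.09) × 0.85 = 5698.0 / 78.48 × 0.85 ≈ 61.7 mL/min
CrCl ≈ 62 mL/min → bracket 60–69 mL/min.
70% of 100 mg = 70 mg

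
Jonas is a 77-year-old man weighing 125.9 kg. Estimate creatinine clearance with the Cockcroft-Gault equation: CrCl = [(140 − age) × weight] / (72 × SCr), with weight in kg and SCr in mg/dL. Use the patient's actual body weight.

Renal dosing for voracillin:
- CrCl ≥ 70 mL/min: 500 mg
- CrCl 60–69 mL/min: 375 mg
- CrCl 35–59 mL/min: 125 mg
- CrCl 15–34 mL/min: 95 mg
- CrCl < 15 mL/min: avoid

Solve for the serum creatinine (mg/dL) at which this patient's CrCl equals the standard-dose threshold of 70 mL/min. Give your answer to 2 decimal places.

1.57 mg/dL

Standard dose requires CrCl ≥ 70 mL/min.
Set (140 − 77) × 125.9 / (72 × SCr) = 70
SCr = (140 − 77) × 125.9 / (72 × 70) = 1.574 mg/dL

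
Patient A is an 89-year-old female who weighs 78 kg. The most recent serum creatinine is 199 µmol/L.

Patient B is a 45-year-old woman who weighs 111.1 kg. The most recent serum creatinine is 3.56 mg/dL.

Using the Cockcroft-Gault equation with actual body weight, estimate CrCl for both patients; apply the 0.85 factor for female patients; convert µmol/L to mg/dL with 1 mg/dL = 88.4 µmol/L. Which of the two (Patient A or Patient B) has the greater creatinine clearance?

Patient A: SCr = 199 / 88.4 = 2.251 mg/dL
Patient A: CrCl = (140 − 89) × 78 / (72 × 2.251) × 0.85 = 3978.0 / 162.07 × 0.85 ≈ 20.9 mL/min
Patient B: CrCl = (140 − 45) × 111.1 / (72 × 3.56) × 0.85 = 10554.5 / 256.32 × 0.85 ≈ 35.0 mL/min
20.9 vs 35.0 mL/min → Patient B is higher.

Patient B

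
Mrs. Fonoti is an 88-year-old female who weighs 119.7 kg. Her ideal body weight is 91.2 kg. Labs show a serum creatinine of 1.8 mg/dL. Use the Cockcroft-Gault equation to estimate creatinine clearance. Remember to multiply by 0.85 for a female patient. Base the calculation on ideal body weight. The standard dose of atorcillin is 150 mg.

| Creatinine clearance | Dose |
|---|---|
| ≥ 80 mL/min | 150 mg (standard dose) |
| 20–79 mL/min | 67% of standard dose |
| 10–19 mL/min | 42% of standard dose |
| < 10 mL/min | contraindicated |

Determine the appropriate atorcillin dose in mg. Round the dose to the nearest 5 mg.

100 mg

CrCl = (140 − 88) × 91.2 / (72 × 1.8) × 0.85 = 4742.4 / 129.60 × 0.85 ≈ 31.1 mL/min
CrCl ≈ 31 mL/min → bracket 20–79 mL/min.
67% of 150 mg = 100.5 mg → 100 mg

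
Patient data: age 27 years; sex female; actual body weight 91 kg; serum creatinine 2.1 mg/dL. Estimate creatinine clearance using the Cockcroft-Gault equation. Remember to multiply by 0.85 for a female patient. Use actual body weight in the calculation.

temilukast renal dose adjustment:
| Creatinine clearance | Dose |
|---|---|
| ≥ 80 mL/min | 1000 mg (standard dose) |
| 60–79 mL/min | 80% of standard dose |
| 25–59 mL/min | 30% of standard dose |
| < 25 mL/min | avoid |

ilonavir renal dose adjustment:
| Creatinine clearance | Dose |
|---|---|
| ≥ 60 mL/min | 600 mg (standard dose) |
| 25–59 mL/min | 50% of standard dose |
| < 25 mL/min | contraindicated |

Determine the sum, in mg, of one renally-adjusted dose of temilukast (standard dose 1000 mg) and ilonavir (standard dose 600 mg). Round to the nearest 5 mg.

600 mg

CrCl = (140 − 27) × 91 / (72 × 2.1) × 0.85 = 10283.0 / 151.20 × 0.85 ≈ 57.8 mL/min
CrCl ≈ 58 mL/min.
temilukast: 25–59 mL/min → 30% of 1000 mg = 300 mg.
ilonavir: 25–59 mL/min → 50% of 600 mg = 300 mg.
Total = 300 + 300 = 600 mg.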